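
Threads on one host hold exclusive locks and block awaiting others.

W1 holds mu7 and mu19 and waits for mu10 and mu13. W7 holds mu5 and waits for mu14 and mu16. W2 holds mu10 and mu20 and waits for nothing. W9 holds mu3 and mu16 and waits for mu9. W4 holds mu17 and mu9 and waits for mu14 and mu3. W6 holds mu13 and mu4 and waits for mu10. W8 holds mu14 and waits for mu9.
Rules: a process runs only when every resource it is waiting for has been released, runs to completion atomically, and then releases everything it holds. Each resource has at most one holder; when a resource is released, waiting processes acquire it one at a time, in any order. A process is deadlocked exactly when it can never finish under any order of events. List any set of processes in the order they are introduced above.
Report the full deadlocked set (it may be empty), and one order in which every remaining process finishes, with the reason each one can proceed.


Deadlocked set: W7, W9, W4 and W8.
Key observation: nobody on the ring W9 -> W4 -> W9 can start until another member finishes, which never happens; W8 is caught in further circular waits and W7 waits into the deadlock from upstream.
One completion order for the rest: W2, W6, W1.
Verifying each step:
  W2 waits on nothing -> runs at once and releases mu10 and mu20
  W6: everything it awaited (mu10) is free; runs, freeing mu13 and mu4
  W1: everything it awaited (mu10 and mu13) is free; runs, freeing mu7 and mu19


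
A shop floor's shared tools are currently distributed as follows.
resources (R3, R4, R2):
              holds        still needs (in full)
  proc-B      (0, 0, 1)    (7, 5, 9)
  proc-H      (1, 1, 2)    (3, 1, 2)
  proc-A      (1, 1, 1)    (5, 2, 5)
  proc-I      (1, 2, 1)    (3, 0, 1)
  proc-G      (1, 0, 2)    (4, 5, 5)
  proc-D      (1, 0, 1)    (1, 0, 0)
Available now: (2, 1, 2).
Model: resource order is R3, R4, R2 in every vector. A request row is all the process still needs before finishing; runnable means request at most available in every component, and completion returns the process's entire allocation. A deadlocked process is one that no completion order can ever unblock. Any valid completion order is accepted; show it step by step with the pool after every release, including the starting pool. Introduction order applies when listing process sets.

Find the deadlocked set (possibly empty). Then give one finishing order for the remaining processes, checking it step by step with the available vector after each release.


The deadlocked set is empty.
Key observation: no deadlock: proc-D fits now, and the freed resources carry the rest through.
One completion order for the rest: proc-D, proc-I, proc-H, proc-A, proc-G, proc-B. Walking it through:
  pool = (2, 1, 2)
  proc-D: need (1, 0, 0) fits (2, 1, 2); releases (1, 0, 1), pool now (3, 1, 3)
  proc-I: need (3, 0, 1) fits (3, 1, 3); releases (1, 2, 1), pool now (4, 3, 4)
  proc-H: need (3, 1, 2) fits (4, 3, 4); releases (1, 1, 2), pool now (5, 4, 6)
  proc-A: need (5, 2, 5) fits (5, 4, 6); releases (1, 1, 1), pool now (6, 5, 7)
  proc-G: need (4, 5, 5) fits (6, 5, 7); releases (1, 0, 2), pool now (7, 5, 9)
  proc-B: need (7, 5, 9) fits (7, 5, 9); releases (0, 0, 1), pool now (7, 5, 10)


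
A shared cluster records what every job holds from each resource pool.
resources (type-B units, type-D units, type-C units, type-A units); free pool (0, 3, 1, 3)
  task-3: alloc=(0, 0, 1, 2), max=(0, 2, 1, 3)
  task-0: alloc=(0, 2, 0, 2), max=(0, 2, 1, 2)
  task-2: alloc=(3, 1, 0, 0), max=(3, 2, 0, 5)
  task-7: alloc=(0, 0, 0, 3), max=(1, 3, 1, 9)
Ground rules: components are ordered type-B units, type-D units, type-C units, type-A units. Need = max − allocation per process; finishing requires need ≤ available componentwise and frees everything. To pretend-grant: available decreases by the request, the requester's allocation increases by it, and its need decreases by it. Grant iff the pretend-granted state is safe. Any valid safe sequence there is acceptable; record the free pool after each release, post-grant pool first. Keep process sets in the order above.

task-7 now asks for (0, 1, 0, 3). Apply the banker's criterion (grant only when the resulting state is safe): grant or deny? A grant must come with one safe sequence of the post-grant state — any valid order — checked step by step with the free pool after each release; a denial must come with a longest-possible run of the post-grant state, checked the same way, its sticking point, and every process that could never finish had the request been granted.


DENY: after the grant no complete ordering would exist.
Key observation: after task-0, task-3 the pool peaks at (0, 4, 2, 4), and each blocked process is short somewhere: task-2 on type-A units; task-7 on type-B units.
Pretend the grant happened; the run task-0, task-3 goes as far as possible. Step-by-step check:
  pool = (0, 2, 1, 0)
  run task-0 (needs (0, 0, 1, 0), free (0, 2, 1, 0)); after release of (0, 2, 0, 2) the pool is (0, 4, 1, 2)
  run task-3 (needs (0, 2, 0, 1), free (0, 4, 1, 2)); after release of (0, 0, 1, 2) the pool is (0, 4, 2, 4)
  task-2 cannot run: need (0, 1, 0, 5) vs free (0, 4, 2, 4) (insufficient type-A units)
  task-7 cannot run: need (1, 2, 1, 3) vs free (0, 4, 2, 4) (insufficient type-B units)
Processes that could never finish after the grant: task-2 and task-7.


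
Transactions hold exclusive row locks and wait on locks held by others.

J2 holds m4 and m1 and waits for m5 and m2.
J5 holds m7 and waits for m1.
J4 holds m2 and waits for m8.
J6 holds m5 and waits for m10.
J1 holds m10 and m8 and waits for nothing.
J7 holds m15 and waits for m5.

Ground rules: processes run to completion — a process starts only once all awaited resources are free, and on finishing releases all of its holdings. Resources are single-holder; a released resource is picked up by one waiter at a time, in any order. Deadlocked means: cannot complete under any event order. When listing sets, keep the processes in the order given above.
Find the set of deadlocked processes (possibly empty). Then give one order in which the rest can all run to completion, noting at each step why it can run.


The deadlocked set is empty.
Key observation: every chain of waits terminates; starting from the processes that wait on nothing, all the rest unlock in turn.
A valid finishing order for the others: J1, J6, J4, J2, J7, J5.
Verifying each step:
  J1 waits on nothing -> runs at once and releases m10 and m8
  run J6 (all its waits — m10 — are resolved); releases m5
  run J4 (all its waits — m8 — are resolved); releases m2
  run J2 (all its waits — m5 and m2 — are resolved); releases m4 and m1
  run J7 (all its waits — m5 — are resolved); releases m15
  run J5 (all its waits — m1 — are resolved); releases m7


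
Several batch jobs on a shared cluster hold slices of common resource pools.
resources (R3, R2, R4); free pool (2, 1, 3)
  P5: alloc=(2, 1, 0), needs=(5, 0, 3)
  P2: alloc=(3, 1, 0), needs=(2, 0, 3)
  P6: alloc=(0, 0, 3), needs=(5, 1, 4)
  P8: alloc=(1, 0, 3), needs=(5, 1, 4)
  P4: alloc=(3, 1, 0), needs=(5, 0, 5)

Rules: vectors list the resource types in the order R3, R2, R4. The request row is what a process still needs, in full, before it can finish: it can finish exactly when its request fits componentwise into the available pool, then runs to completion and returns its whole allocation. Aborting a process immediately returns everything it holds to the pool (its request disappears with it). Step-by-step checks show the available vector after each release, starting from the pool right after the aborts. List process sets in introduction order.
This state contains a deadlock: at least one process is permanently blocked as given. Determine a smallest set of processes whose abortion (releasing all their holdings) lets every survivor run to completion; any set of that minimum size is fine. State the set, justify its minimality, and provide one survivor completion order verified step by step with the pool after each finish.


Minimum abort set: P6.
Key observation: the deadlocked P4 becomes finishable only because P6 released (0, 0, 3); it completes at step 2 below.
Minimality: the empty abort set fails — the state is deadlocked as it stands.
Survivors finish in the order: P2, P4, P8, P5. Walking it through (pool after the aborts first):
  pool = (2, 1, 6)
  run P2 (needs (2, 0, 3), free (2, 1, 6)); after release of (3, 1, 0) the pool is (5, 2, 6)
  run P4 (needs (5, 0, 5), free (5, 2, 6)); after release of (3, 1, 0) the pool is (8, 3, 6)
  run P8 (needs (5, 1, 4), free (8, 3, 6)); after release of (1, 0, 3) the pool is (9, 3, 9)
  run P5 (needs (5, 0, 3), free (9, 3, 9)); after release of (2, 1, 0) the pool is (11, 4, 9)


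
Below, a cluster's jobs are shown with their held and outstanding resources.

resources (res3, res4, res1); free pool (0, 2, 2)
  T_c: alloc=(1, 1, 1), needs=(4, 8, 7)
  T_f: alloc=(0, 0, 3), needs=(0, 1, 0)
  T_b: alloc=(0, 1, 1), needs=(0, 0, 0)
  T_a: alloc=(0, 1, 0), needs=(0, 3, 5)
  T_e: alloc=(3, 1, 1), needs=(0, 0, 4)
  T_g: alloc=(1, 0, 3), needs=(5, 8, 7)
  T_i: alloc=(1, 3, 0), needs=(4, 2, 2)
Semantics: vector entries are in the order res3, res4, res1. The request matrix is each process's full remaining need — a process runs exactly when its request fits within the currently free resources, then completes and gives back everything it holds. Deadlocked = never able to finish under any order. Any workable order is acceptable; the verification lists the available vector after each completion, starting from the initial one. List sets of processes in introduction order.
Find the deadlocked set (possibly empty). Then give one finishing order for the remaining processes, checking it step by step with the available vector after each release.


Deadlocked set: T_c, T_g and T_i.
Key observation: no order helps: past T_b, T_f, T_e, T_a, the free pool tops out at (3, 5, 7), below what each blocked process needs in res3.
The rest can finish in the order T_b, T_f, T_e, T_a. Step-by-step check:
  pool = (0, 2, 2)
  run T_b (needs (0, 0, 0), free (0, 2, 2)); after release of (0, 1, 1) the pool is (0, 3, 3)
  run T_f (needs (0, 1, 0), free (0, 3, 3)); after release of (0, 0, 3) the pool is (0, 3, 6)
  run T_e (needs (0, 0, 4), free (0, 3, 6)); after release of (3, 1, 1) the pool is (3, 4, 7)
  run T_a (needs (0, 3, 5), free (3, 4, 7)); after release of (0, 1, 0) the pool is (3, 5, 7)
None of the blocked processes ever fits:
  blocked: T_c wants (4, 8, 7), pool (3, 5, 7) — not enough res3 and res4
  blocked: T_g wants (5, 8, 7), pool (3, 5, 7) — not enough res3 and res4
  blocked: T_i wants (4, 2, 2), pool (3, 5, 7) — not enough res3


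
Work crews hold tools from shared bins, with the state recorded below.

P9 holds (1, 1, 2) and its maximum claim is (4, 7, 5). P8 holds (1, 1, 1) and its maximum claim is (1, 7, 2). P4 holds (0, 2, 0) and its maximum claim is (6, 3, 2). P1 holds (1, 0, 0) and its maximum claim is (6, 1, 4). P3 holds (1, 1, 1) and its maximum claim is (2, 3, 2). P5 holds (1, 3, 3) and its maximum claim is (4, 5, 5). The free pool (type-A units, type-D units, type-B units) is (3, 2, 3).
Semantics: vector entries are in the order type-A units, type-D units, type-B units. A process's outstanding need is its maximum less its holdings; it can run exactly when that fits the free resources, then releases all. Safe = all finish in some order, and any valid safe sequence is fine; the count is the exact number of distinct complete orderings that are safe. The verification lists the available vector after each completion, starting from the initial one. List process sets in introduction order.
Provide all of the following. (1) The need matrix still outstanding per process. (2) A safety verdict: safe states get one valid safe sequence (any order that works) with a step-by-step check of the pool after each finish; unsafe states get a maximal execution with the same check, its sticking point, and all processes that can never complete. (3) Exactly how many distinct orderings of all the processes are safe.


(1) Remaining need (order type-A units, type-D units, type-B units):
  P9: (3, 6, 3)
  P8: (0, 6, 1)
  P4: (6, 1, 2)
  P1: (5, 1, 4)
  P3: (1, 2, 1)
  P5: (3, 2, 2)
(2) SAFE. One safe sequence: P5, P3, P9, P8, P1, P4.
Key observation: P5 marks the first exact bind of the order: its need (3, 2, 2) fits the free (3, 2, 3) with zero slack on a requested resource.
Step-by-step check:
  pool = (3, 2, 3)
  P5 needs (3, 2, 2) <= (3, 2, 3) -> finishes; pool += (1, 3, 3) = (4, 5, 6)
  P3 needs (1, 2, 1) <= (4, 5, 6) -> finishes; pool += (1, 1, 1) = (5, 6, 7)
  P9 needs (3, 6, 3) <= (5, 6, 7) -> finishes; pool += (1, 1, 2) = (6, 7, 9)
  P8 needs (0, 6, 1) <= (6, 7, 9) -> finishes; pool += (1, 1, 1) = (7, 8, 10)
  P1 needs (5, 1, 4) <= (7, 8, 10) -> finishes; pool += (1, 0, 0) = (8, 8, 10)
  P4 needs (6, 1, 2) <= (8, 8, 10) -> finishes; pool += (0, 2, 0) = (8, 10, 10)
(3) Exactly 36 of the possible complete orderings are safe sequences.


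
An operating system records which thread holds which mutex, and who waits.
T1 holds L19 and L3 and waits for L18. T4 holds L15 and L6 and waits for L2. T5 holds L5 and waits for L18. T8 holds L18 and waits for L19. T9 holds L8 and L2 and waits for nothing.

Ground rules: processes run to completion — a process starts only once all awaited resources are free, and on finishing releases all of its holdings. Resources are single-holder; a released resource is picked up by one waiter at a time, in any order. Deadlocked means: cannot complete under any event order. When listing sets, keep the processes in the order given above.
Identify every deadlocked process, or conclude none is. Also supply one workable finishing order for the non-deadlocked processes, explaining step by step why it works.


Deadlocked: T1, T5 and T8.
Key observation: the wait chain closes on itself along T1 -> T8 -> T1; T5 waits into the deadlock from upstream.
One completion order for the rest: T9, T4.
Check, step by step:
  run T9 (it waits on nothing); releases L8 and L2
  run T4 (all its waits — L2 — are resolved); releases L15 and L6


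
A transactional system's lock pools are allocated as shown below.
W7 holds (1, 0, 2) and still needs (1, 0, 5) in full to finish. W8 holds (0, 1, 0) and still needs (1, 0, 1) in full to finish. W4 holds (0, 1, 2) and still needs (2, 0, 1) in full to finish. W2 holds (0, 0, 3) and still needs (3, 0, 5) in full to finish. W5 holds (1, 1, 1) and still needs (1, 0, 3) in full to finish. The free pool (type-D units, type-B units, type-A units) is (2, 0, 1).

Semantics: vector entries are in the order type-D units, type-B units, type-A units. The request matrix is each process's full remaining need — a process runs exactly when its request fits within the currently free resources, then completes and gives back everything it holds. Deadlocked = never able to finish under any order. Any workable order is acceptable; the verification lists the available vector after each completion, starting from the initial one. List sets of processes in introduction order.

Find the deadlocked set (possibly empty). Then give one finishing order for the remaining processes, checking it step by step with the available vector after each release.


The deadlocked set is W7 and W2.
Key observation: the pool after W8, W4, W5 is (3, 3, 4); every surviving request exceeds it in type-A units, so progress ends there.
One completion order for the rest: W8, W4, W5. Verifying each step:
  pool = (2, 0, 1)
  run W8 (needs (1, 0, 1), free (2, 0, 1)); after release of (0, 1, 0) the pool is (2, 1, 1)
  run W4 (needs (2, 0, 1), free (2, 1, 1)); after release of (0, 1, 2) the pool is (2, 2, 3)
  run W5 (needs (1, 0, 3), free (2, 2, 3)); after release of (1, 1, 1) the pool is (3, 3, 4)
None of the blocked processes ever fits:
  W7 still needs (1, 0, 5) but only (3, 3, 4) is free — short on type-A units
  W2 still needs (3, 0, 5) but only (3, 3, 4) is free — short on type-A units


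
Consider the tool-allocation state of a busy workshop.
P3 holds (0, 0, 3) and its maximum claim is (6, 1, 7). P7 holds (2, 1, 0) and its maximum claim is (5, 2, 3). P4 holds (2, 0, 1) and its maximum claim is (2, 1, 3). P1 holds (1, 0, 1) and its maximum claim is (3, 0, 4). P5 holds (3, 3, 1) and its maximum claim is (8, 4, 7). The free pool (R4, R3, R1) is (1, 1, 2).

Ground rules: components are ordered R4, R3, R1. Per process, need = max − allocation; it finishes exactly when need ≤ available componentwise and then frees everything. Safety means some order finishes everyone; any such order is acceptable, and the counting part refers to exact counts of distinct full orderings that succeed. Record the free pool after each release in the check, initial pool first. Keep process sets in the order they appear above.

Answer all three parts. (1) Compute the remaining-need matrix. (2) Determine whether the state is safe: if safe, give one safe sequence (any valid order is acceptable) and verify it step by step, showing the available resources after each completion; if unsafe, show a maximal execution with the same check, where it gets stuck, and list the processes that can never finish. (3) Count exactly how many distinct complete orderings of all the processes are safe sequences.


(1) Outstanding need per process (order R4, R3, R1):
  P3: (6, 1, 4)
  P7: (3, 1, 3)
  P4: (0, 1, 2)
  P1: (2, 0, 3)
  P5: (5, 1, 6)
(2) SAFE, for example via the order P4, P1, P7, P3, P5.
Key observation: P4 marks the first exact bind of the order: its need (0, 1, 2) fits the free (1, 1, 2) with zero slack on a requested resource.
Check, step by step:
  pool = (1, 1, 2)
  P4 needs (0, 1, 2) <= (1, 1, 2) -> finishes; pool += (2, 0, 1) = (3, 1, 3)
  P1 needs (2, 0, 3) <= (3, 1, 3) -> finishes; pool += (1, 0, 1) = (4, 1, 4)
  P7 needs (3, 1, 3) <= (4, 1, 4) -> finishes; pool += (2, 1, 0) = (6, 2, 4)
  P3 needs (6, 1, 4) <= (6, 2, 4) -> finishes; pool += (0, 0, 3) = (6, 2, 7)
  P5 needs (5, 1, 6) <= (6, 2, 7) -> finishes; pool += (3, 3, 1) = (9, 5, 8)
(3) Exactly 2 of the possible complete orderings are safe sequences.


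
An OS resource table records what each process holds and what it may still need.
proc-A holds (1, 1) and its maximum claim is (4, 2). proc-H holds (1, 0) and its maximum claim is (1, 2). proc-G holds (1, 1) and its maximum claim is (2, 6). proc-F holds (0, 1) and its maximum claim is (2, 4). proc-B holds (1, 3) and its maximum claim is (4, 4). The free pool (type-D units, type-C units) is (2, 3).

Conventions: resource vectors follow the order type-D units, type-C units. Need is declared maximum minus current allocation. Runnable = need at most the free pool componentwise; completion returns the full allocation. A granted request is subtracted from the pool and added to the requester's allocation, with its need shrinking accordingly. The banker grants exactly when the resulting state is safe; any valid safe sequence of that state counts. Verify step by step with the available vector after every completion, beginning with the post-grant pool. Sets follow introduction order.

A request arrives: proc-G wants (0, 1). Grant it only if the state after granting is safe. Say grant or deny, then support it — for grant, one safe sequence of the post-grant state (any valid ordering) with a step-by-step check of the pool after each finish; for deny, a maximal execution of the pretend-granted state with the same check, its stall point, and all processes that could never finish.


GRANT: granting preserves safety; a valid post-grant sequence is proc-H, proc-A, proc-B, proc-G, proc-F.
Key observation: (2, 2) free after granting still covers proc-H first, and each release covers the next.
Verifying the post-grant state step by step:
  pool = (2, 2)
  run proc-H (needs (0, 2), free (2, 2)); after release of (1, 0) the pool is (3, 2)
  run proc-A (needs (3, 1), free (3, 2)); after release of (1, 1) the pool is (4, 3)
  run proc-B (needs (3, 1), free (4, 3)); after release of (1, 3) the pool is (5, 6)
  run proc-G (needs (1, 4), free (5, 6)); after release of (1, 2) the pool is (6, 8)
  run proc-F (needs (2, 3), free (6, 8)); after release of (0, 1) the pool is (6, 9)


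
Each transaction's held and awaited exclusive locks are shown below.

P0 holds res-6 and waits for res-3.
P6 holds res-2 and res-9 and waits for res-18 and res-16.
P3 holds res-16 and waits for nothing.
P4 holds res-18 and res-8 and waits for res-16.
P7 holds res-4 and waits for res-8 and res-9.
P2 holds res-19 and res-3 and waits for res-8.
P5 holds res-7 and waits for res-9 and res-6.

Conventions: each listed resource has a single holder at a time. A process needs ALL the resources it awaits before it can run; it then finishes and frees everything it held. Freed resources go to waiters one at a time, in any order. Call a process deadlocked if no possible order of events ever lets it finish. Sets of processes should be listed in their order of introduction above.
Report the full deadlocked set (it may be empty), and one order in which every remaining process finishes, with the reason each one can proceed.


No process is deadlocked.
Key observation: there is no circular wait here — follow any chain and it reaches a process that is free to run now.
One completion order for the rest: P3, P4, P6, P2, P0, P7, P5.
Check, step by step:
  run P3 (it waits on nothing); releases res-16
  P4: everything it awaited (res-16) is free; runs, freeing res-18 and res-8
  P6: everything it awaited (res-18 and res-16) is free; runs, freeing res-2 and res-9
  P2: everything it awaited (res-8) is free; runs, freeing res-19 and res-3
  P0: everything it awaited (res-3) is free; runs, freeing res-6
  P7: everything it awaited (res-8 and res-9) is free; runs, freeing res-4
  P5: everything it awaited (res-9 and res-6) is free; runs, freeing res-7


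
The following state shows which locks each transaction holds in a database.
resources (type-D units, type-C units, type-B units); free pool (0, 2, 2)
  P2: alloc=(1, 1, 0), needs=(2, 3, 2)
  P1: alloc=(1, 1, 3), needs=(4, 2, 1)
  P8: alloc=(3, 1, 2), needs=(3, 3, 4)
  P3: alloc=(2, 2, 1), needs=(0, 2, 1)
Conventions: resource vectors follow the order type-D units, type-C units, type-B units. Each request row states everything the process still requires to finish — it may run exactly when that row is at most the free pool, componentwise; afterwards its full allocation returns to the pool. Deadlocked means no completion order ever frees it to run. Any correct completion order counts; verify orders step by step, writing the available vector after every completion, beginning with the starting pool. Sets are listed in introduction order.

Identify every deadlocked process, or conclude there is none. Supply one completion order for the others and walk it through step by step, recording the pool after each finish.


Deadlocked: P1 and P8.
Key observation: after P3, P2 the pool peaks at (3, 5, 3), and each blocked process is short somewhere: P1 on type-D units; P8 on type-B units.
A valid finishing order for the others: P3, P2. Check, step by step:
  pool = (0, 2, 2)
  P3 needs (0, 2, 1) <= (0, 2, 2) -> finishes; pool += (2, 2, 1) = (2, 4, 3)
  P2 needs (2, 3, 2) <= (2, 4, 3) -> finishes; pool += (1, 1, 0) = (3, 5, 3)
None of the blocked processes ever fits:
  blocked: P1 wants (4, 2, 1), pool (3, 5, 3) — not enough type-D units
  blocked: P8 wants (3, 3, 4), pool (3, 5, 3) — not enough type-B units


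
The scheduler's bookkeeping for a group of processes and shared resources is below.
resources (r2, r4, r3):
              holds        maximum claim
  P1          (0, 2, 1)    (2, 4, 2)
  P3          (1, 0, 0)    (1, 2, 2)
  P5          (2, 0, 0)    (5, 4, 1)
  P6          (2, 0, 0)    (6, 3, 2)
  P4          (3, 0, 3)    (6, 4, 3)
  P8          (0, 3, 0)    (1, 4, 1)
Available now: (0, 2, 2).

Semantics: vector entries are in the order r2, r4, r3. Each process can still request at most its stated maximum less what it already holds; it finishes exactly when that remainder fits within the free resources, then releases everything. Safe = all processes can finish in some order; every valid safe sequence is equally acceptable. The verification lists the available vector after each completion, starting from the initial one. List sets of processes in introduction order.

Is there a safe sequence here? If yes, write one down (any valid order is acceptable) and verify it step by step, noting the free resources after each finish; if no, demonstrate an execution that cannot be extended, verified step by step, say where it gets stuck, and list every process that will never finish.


The state is UNSAFE.
Key observation: r2 is the bottleneck — with P3, P8 done the pool holds (1, 5, 2), short of every remaining need.
The run P3, P8 cannot be extended any further. Check, step by step:
  pool = (0, 2, 2)
  P3: need (0, 2, 2) fits (0, 2, 2); releases (1, 0, 0), pool now (1, 2, 2)
  P8: need (1, 1, 1) fits (1, 2, 2); releases (0, 3, 0), pool now (1, 5, 2)
  P1 cannot run: need (2, 2, 1) vs free (1, 5, 2) (insufficient r2)
  P5 cannot run: need (3, 4, 1) vs free (1, 5, 2) (insufficient r2)
  P6 cannot run: need (4, 3, 2) vs free (1, 5, 2) (insufficient r2)
  P4 cannot run: need (3, 4, 0) vs free (1, 5, 2) (insufficient r2)
Never able to finish: P1, P5, P6 and P4.


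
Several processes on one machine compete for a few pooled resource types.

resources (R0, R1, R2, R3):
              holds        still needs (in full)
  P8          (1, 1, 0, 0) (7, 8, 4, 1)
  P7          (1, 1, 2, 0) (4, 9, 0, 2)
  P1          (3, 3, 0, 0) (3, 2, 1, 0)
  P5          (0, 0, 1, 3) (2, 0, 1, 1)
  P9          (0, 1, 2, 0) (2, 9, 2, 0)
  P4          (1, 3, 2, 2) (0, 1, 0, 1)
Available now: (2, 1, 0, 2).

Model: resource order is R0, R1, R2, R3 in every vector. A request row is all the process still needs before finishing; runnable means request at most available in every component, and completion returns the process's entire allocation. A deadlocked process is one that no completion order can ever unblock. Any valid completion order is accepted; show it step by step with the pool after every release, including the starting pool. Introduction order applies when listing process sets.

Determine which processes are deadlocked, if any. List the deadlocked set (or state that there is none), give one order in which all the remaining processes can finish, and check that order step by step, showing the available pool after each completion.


Deadlocked set: P8, P7 and P9.
Key observation: P4, P5, P1 can finish, but then (6, 7, 3, 7) is all there is, and the blocked group's R1 demands exceed it.
One completion order for the rest: P4, P5, P1. Step-by-step check:
  pool = (2, 1, 0, 2)
  P4 needs (0, 1, 0, 1) <= (2, 1, 0, 2) -> finishes; pool += (1, 3, 2, 2) = (3, 4, 2, 4)
  P5 needs (2, 0, 1, 1) <= (3, 4, 2, 4) -> finishes; pool += (0, 0, 1, 3) = (3, 4, 3, 7)
  P1 needs (3, 2, 1, 0) <= (3, 4, 3, 7) -> finishes; pool += (3, 3, 0, 0) = (6, 7, 3, 7)
The stuck group stays short no matter what:
  P8 cannot run: need (7, 8, 4, 1) vs free (6, 7, 3, 7) (insufficient R0, R1 and R2)
  P7 cannot run: need (4, 9, 0, 2) vs free (6, 7, 3, 7) (insufficient R1)
  P9 cannot run: need (2, 9, 2, 0) vs free (6, 7, 3, 7) (insufficient R1)


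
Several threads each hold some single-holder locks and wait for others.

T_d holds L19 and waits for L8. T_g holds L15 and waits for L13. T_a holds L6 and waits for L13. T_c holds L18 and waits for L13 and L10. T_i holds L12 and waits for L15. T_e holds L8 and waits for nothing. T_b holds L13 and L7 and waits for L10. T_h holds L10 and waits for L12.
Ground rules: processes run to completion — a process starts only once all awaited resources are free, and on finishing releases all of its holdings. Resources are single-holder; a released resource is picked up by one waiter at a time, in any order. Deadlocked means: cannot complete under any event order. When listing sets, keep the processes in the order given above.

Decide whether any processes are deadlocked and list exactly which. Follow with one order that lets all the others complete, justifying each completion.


The deadlocked set is T_g, T_a, T_c, T_i, T_b and T_h.
Key observation: along T_g -> T_b -> T_h -> T_i -> T_g, each member waits on what the next one holds — a deadlock; T_a and T_c wait into the deadlock from upstream.
One completion order for the rest: T_e, T_d.
Step-by-step check:
  run T_e (it waits on nothing); releases L8
  run T_d (all its waits — L8 — are resolved); releases L19


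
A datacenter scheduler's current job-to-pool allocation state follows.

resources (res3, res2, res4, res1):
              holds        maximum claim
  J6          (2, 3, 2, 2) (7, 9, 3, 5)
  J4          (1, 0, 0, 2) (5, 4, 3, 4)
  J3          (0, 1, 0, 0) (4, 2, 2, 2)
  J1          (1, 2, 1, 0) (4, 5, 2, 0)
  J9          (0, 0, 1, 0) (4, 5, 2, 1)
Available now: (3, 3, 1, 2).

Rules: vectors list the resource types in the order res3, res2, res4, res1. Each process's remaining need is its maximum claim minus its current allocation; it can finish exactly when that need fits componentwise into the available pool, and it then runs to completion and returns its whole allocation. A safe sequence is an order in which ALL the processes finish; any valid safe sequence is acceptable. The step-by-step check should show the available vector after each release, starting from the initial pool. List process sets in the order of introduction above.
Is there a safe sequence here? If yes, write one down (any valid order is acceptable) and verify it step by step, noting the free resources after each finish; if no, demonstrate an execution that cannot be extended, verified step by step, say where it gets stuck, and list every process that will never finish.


SAFE, for example via the order J1, J3, J9, J4, J6.
Key observation: the order's first zero-slack moment is J1 ((3, 3, 1, 0) needed, (3, 3, 1, 2) free — a requested resource with nothing to spare).
Walking it through:
  pool = (3, 3, 1, 2)
  J1: need (3, 3, 1, 0) fits (3, 3, 1, 2); releases (1, 2, 1, 0), pool now (4, 5, 2, 2)
  J3: need (4, 1, 2, 2) fits (4, 5, 2, 2); releases (0, 1, 0, 0), pool now (4, 6, 2, 2)
  J9: need (4, 5, 1, 1) fits (4, 6, 2, 2); releases (0, 0, 1, 0), pool now (4, 6, 3, 2)
  J4: need (4, 4, 3, 2) fits (4, 6, 3, 2); releases (1, 0, 0, 2), pool now (5, 6, 3, 4)
  J6: need (5, 6, 1, 3) fits (5, 6, 3, 4); releases (2, 3, 2, 2), pool now (7, 9, 5, 6)


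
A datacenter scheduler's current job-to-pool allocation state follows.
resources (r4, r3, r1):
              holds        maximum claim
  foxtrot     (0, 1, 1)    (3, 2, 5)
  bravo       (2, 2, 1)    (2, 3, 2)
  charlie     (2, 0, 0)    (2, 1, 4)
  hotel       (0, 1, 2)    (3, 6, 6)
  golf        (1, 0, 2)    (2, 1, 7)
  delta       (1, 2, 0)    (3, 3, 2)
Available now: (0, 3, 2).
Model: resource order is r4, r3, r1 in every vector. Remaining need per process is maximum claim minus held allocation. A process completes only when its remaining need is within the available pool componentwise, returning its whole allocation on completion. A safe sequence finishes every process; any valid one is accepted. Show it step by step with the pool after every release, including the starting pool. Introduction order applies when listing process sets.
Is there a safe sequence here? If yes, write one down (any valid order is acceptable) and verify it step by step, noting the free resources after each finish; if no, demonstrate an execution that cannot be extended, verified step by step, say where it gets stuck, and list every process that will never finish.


UNSAFE.
Key observation: bravo, delta can finish, but then (3, 7, 3) is all there is, and the blocked group's r1 demands exceed it.
A maximal execution: bravo, delta — then nothing else fits. Verifying each step:
  pool = (0, 3, 2)
  run bravo (needs (0, 1, 1), free (0, 3, 2)); after release of (2, 2, 1) the pool is (2, 5, 3)
  run delta (needs (2, 1, 2), free (2, 5, 3)); after release of (1, 2, 0) the pool is (3, 7, 3)
  foxtrot cannot run: need (3, 1, 4) vs free (3, 7, 3) (insufficient r1)
  charlie cannot run: need (0, 1, 4) vs free (3, 7, 3) (insufficient r1)
  hotel cannot run: need (3, 5, 4) vs free (3, 7, 3) (insufficient r1)
  golf cannot run: need (1, 1, 5) vs free (3, 7, 3) (insufficient r1)
Permanently blocked: foxtrot, charlie, hotel and golf.


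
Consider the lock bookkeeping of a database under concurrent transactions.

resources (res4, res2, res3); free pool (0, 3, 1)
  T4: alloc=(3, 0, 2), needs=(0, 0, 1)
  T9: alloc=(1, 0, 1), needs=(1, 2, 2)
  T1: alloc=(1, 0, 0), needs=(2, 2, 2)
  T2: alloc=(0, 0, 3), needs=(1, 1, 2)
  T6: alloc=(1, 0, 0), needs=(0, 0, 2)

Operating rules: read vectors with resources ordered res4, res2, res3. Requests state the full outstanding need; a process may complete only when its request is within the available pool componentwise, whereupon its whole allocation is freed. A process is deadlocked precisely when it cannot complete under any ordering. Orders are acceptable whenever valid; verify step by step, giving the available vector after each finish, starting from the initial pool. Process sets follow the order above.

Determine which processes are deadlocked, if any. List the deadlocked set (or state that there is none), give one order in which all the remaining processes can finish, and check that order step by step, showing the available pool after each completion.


No process is deadlocked.
Key observation: no deadlock: T4 fits now, and the freed resources carry the rest through.
One completion order for the rest: T4, T2, T9, T1, T6. Walking it through:
  pool = (0, 3, 1)
  T4: need (0, 0, 1) fits (0, 3, 1); releases (3, 0, 2), pool now (3, 3, 3)
  T2: need (1, 1, 2) fits (3, 3, 3); releases (0, 0, 3), pool now (3, 3, 6)
  T9: need (1, 2, 2) fits (3, 3, 6); releases (1, 0, 1), pool now (4, 3, 7)
  T1: need (2, 2, 2) fits (4, 3, 7); releases (1, 0, 0), pool now (5, 3, 7)
  T6: need (0, 0, 2) fits (5, 3, 7); releases (1, 0, 0), pool now (6, 3, 7)


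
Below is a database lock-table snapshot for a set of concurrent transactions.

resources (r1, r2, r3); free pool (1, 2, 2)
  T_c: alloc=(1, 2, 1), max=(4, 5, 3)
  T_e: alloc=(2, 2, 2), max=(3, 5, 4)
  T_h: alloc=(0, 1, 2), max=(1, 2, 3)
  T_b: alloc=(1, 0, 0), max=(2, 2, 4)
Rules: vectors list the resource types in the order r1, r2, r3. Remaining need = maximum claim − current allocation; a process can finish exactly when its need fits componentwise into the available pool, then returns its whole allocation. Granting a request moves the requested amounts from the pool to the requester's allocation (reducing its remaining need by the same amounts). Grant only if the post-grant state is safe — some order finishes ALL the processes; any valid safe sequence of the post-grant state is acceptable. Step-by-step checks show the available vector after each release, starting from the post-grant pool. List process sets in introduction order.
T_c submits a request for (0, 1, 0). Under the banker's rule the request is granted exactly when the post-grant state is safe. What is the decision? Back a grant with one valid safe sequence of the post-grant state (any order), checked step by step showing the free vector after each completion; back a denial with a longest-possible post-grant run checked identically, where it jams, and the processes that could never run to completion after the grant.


DENY. Granting would leave the state unsafe.
Key observation: after T_h, T_b the pool peaks at (2, 2, 4), and each blocked process is short somewhere: T_c on r1; T_e on r2.
Pretend the grant happened; the run T_h, T_b goes as far as possible. Check, step by step:
  pool = (1, 1, 2)
  run T_h (needs (1, 1, 1), free (1, 1, 2)); after release of (0, 1, 2) the pool is (1, 2, 4)
  run T_b (needs (1, 2, 4), free (1, 2, 4)); after release of (1, 0, 0) the pool is (2, 2, 4)
  T_c cannot run: need (3, 2, 2) vs free (2, 2, 4) (insufficient r1)
  T_e cannot run: need (1, 3, 2) vs free (2, 2, 4) (insufficient r2)
Post-grant, the permanently blocked set is T_c and T_e.


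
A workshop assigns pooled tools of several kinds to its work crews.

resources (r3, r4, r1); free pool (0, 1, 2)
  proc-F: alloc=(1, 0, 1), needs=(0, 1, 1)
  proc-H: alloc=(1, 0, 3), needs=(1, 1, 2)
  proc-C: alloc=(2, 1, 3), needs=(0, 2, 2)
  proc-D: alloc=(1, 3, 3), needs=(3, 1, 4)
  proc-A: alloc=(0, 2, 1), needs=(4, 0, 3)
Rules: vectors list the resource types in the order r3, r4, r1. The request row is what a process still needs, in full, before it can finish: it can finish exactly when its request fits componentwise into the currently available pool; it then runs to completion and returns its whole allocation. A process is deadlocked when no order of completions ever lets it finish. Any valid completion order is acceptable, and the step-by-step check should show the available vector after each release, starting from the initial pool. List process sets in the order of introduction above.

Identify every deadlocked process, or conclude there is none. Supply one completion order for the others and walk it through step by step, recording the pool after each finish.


Deadlocked set: proc-C, proc-D and proc-A.
Key observation: after proc-F, proc-H the pool peaks at (2, 1, 6), and each blocked process is short somewhere: proc-C on r4; proc-D on r3; proc-A on r3.
A valid finishing order for the others: proc-F, proc-H. Check, step by step:
  pool = (0, 1, 2)
  proc-F: need (0, 1, 1) fits (0, 1, 2); releases (1, 0, 1), pool now (1, 1, 3)
  proc-H: need (1, 1, 2) fits (1, 1, 3); releases (1, 0, 3), pool now (2, 1, 6)
The stuck group stays short no matter what:
  proc-C still needs (0, 2, 2) but only (2, 1, 6) is free — short on r4
  proc-D still needs (3, 1, 4) but only (2, 1, 6) is free — short on r3
  proc-A still needs (4, 0, 3) but only (2, 1, 6) is free — short on r3


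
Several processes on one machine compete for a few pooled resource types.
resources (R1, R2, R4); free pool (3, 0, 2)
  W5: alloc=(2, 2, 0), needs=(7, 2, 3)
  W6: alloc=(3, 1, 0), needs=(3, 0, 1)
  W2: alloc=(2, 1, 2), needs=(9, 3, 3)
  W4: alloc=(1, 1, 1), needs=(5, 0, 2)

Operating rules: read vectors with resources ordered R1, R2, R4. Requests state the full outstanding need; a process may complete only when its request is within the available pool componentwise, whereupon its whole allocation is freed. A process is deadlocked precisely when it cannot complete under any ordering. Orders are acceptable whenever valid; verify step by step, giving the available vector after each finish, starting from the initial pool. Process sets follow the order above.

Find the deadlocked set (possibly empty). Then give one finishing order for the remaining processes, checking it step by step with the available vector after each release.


Nothing here is deadlocked.
Key observation: W6 can run right away; the returned allocation unlocks the remaining processes in turn.
The rest can finish in the order W6, W4, W5, W2. Check, step by step:
  pool = (3, 0, 2)
  W6 needs (3, 0, 1) <= (3, 0, 2) -> finishes; pool += (3, 1, 0) = (6, 1, 2)
  W4 needs (5, 0, 2) <= (6, 1, 2) -> finishes; pool += (1, 1, 1) = (7, 2, 3)
  W5 needs (7, 2, 3) <= (7, 2, 3) -> finishes; pool += (2, 2, 0) = (9, 4, 3)
  W2 needs (9, 3, 3) <= (9, 4, 3) -> finishes; pool += (2, 1, 2) = (11, 5, 5)


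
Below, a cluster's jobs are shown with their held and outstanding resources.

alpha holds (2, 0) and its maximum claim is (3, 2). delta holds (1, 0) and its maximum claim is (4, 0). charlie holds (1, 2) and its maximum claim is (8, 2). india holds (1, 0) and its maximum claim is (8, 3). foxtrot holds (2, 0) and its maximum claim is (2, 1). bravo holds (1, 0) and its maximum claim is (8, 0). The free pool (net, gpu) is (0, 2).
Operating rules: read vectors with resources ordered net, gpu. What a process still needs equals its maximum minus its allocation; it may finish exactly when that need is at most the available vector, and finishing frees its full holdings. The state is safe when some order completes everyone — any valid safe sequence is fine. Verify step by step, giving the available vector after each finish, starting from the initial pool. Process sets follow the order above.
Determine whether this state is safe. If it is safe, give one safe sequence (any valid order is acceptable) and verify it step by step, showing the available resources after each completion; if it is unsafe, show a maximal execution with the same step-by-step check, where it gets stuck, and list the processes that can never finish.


UNSAFE — no complete ordering exists.
Key observation: after foxtrot, alpha, delta complete, (5, 2) is the best the pool ever gets, yet each leftover process wants more net.
A maximal execution: foxtrot, alpha, delta — then nothing else fits. Step-by-step check:
  pool = (0, 2)
  run foxtrot (needs (0, 1), free (0, 2)); after release of (2, 0) the pool is (2, 2)
  run alpha (needs (1, 2), free (2, 2)); after release of (2, 0) the pool is (4, 2)
  run delta (needs (3, 0), free (4, 2)); after release of (1, 0) the pool is (5, 2)
  blocked: charlie wants (7, 0), pool (5, 2) — not enough net
  blocked: india wants (7, 3), pool (5, 2) — not enough net and gpu
  blocked: bravo wants (7, 0), pool (5, 2) — not enough net
Processes that can never finish: charlie, india and bravo.
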